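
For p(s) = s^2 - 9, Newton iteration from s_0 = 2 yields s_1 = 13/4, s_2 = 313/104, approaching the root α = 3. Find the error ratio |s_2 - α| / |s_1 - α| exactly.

1/26

s_1 - α = 13/4 - 3 = 1/4, so |s_1 - α| = 1/4.
s_2 - α = 313/104 - 3 = 1/104, so |s_2 - α| = 1/104.
Ratio = (1/104) / (1/4) = 1/26.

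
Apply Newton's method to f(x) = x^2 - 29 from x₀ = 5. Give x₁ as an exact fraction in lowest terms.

27/5

f'(x) = 2x.
f(5) = -4, f'(5) = 10, so x₁ = 5 - (-4)/10 = 27/5.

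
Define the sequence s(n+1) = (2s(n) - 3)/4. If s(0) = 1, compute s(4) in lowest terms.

s(1) = (2·1 - 3)/4 = -1/4.
s(2) = (2·(-1/4) - 3)/4 = -7/8.
s(3) = (2·(-7/8) - 3)/4 = -19/16.
s(4) = (2·(-19/16) - 3)/4 = -43/32.

-43/32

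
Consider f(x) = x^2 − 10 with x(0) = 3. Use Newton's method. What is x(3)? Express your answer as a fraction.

f'(x) = 2x.
f(3) = −1, f'(3) = 6, so x(1) = 3 − (−1)/6 = 19/6.
f(19/6) = 1/36, f'(19/6) = 19/3, so x(2) = (19/6) − (1/36)/(19/3) = 721/228.
f(721/228) = 1/51984, f'(721/228) = 721/114, so x(3) = (721/228) − (1/51984)/(721/114) = 1039681/328776.

1039681/328776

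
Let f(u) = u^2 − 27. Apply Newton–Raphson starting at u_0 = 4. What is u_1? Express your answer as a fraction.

f'(u) = 2u.
f(4) = −11, f'(4) = 8, so u_1 = 4 − (−11)/8 = 43/8.

43/8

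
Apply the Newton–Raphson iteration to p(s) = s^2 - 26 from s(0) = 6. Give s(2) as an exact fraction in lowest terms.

p'(s) = 2s.
p(6) = 10, p'(6) = 12, so s(1) = 6 - 10/12 = 31/6.
p(31/6) = 25/36, p'(31/6) = 31/3, so s(2) = (31/6) - (25/36)/(31/3) = 1897/372.

1897/372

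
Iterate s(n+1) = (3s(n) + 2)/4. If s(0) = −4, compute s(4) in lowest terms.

s(1) = (3·(−4) + 2)/4 = −5/2.
s(2) = (3·(−5/2) + 2)/4 = −11/8.
s(3) = (3·(−11/8) + 2)/4 = −17/32.
s(4) = (3·(−17/32) + 2)/4 = 13/128.

13/128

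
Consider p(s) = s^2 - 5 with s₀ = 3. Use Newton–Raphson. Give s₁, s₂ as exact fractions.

p'(s) = 2s.
p(3) = 4, p'(3) = 6, so s₁ = 3 - 4/6 = 7/3.
p(7/3) = 4/9, p'(7/3) = 14/3, so s₂ = (7/3) - (4/9)/(14/3) = 47/21.

s₁ = 7/3, s₂ = 47/21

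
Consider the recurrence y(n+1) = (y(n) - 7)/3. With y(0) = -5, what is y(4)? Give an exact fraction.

-95/27

y(1) = ((-5) - 7)/3 = -4.
y(2) = ((-4) - 7)/3 = -11/3.
y(3) = ((-11/3) - 7)/3 = -32/9.
y(4) = ((-32/9) - 7)/3 = -95/27.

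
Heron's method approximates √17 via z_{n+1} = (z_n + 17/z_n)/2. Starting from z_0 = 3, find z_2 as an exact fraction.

z_1 = (3 + 17/3)/2 = 13/3.
z_2 = (13/3 + 17/(13/3))/2 = 161/39.

161/39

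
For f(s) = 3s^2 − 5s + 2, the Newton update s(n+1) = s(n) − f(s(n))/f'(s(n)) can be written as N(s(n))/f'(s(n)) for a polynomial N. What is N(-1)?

1

f'(s) = 6s − 5.
N(s) = s·f'(s) − f(s) = s·(6s − 5) − (3s^2 − 5s + 2) = 3s^2 − 2.
N(-1) = 1.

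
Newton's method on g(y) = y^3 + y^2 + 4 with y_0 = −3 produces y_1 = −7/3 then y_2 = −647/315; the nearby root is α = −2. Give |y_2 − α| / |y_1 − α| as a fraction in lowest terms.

17/105

y_1 − α = −7/3 − (−2) = −7/3 + 2 = −1/3, so |y_1 − α| = 1/3.
y_2 − α = −647/315 − (−2) = −647/315 + 2 = −17/315, so |y_2 − α| = 17/315.
Ratio = (17/315) / (1/3) = 17/105.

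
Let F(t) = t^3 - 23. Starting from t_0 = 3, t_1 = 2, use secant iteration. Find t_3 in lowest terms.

F(3) = 4, F(2) = -15. t_2 = 2 - (-15)·(2 - 3)/((-15) - 4) = 53/19.
F(2) = -15, F(53/19) = -8880/6859. t_3 = (53/19) - (-8880/6859)·((53/19) - 2)/((-8880/6859) - (-15)) = 5983/2089.

5983/2089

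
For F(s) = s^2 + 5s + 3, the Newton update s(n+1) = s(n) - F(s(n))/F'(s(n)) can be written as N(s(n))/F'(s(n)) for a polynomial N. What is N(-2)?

F'(s) = 2s + 5.
N(s) = s·F'(s) - F(s) = s·(2s + 5) - (s^2 + 5s + 3) = s^2 - 3.
N(-2) = 1.

1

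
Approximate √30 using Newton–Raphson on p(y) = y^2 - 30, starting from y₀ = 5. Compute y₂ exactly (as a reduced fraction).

p'(y) = 2y.
p(5) = -5, p'(5) = 10, so y₁ = 5 - (-5)/10 = 11/2.
p(11/2) = 1/4, p'(11/2) = 11, so y₂ = (11/2) - (1/4)/11 = 241/44.

241/44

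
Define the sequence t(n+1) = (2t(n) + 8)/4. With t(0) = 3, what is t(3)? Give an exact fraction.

31/8

t(1) = (2·3 + 8)/4 = 7/2.
t(2) = (2·(7/2) + 8)/4 = 15/4.
t(3) = (2·(15/4) + 8)/4 = 31/8.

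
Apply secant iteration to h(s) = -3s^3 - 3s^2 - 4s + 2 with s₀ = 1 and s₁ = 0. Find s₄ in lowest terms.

h(1) = -8, h(0) = 2. s₂ = 0 - 2·(0 - 1)/(2 - (-8)) = 1/5.
h(0) = 2, h(1/5) = 132/125. s₃ = (1/5) - (132/125)·((1/5) - 0)/((132/125) - 2) = 25/59.
h(1/5) = 132/125, h(25/59) = -94842/205379. s₄ = (25/59) - (-94842/205379)·((25/59) - (1/5))/((-94842/205379) - (132/125)) = 209975/590383.

209975/590383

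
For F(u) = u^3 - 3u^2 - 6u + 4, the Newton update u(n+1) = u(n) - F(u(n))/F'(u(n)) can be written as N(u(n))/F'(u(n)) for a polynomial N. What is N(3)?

F'(u) = 3u^2 - 6u - 6.
N(u) = u·F'(u) - F(u) = u·(3u^2 - 6u - 6) - (u^3 - 3u^2 - 6u + 4) = 2u^3 - 3u^2 - 4.
N(3) = 23.

23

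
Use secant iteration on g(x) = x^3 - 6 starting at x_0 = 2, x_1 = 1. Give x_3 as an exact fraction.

g(2) = 2, g(1) = -5. x_2 = 1 - (-5)·(1 - 2)/((-5) - 2) = 12/7.
g(1) = -5, g(12/7) = -330/343. x_3 = (12/7) - (-330/343)·((12/7) - 1)/((-330/343) - (-5)) = 522/277.

522/277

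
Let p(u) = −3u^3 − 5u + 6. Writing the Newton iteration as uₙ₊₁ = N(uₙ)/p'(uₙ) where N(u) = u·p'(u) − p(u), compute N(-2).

42

p'(u) = −9u^2 − 5.
N(u) = u·p'(u) − p(u) = u·(−9u^2 − 5) − (−3u^3 − 5u + 6) = −6u^3 − 6.
N(-2) = 42.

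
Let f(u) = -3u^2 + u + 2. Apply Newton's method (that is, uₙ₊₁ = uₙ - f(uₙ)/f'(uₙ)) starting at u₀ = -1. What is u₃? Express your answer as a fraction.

-223949/335923

f'(u) = -6u + 1.
f(-1) = -2, f'(-1) = 7, so u₁ = (-1) - (-2)/7 = -5/7.
f(-5/7) = -12/49, f'(-5/7) = 37/7, so u₂ = (-5/7) - (-12/49)/(37/7) = -173/259.
f(-173/259) = -432/67081, f'(-173/259) = 1297/259, so u₃ = (-173/259) - (-432/67081)/(1297/259) = -223949/335923.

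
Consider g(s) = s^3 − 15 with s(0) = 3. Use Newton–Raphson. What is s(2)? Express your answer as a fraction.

g'(s) = 3s^2.
g(3) = 12, g'(3) = 27, so s(1) = 3 − 12/27 = 23/9.
g(23/9) = 1232/729, g'(23/9) = 529/27, so s(2) = (23/9) − (1232/729)/(529/27) = 35269/14283.

35269/14283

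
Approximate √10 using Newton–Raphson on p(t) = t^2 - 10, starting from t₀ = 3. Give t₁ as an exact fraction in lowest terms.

p'(t) = 2t.
p(3) = -1, p'(3) = 6, so t₁ = 3 - (-1)/6 = 19/6.

19/6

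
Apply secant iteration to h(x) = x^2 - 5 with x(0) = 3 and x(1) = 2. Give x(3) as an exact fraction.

47/21

h(3) = 4, h(2) = -1. x(2) = 2 - (-1)·(2 - 3)/((-1) - 4) = 11/5.
h(2) = -1, h(11/5) = -4/25. x(3) = (11/5) - (-4/25)·((11/5) - 2)/((-4/25) - (-1)) = 47/21.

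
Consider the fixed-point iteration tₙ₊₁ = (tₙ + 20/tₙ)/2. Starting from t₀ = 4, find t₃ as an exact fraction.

51841/11592

t₁ = (4 + 20/4)/2 = 9/2.
t₂ = (9/2 + 20/(9/2))/2 = 161/36.
t₃ = (161/36 + 20/(161/36))/2 = 51841/11592.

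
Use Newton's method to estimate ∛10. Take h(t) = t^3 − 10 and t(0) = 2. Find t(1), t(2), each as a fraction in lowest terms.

t(1) = 13/6, t(2) = 3277/1521

h'(t) = 3t^2.
h(2) = −2, h'(2) = 12, so t(1) = 2 − (−2)/12 = 13/6.
h(13/6) = 37/216, h'(13/6) = 169/12, so t(2) = (13/6) − (37/216)/(169/12) = 3277/1521.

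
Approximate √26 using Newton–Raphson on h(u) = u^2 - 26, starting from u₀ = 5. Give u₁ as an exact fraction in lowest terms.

51/10

h'(u) = 2u.
h(5) = -1, h'(5) = 10, so u₁ = 5 - (-1)/10 = 51/10.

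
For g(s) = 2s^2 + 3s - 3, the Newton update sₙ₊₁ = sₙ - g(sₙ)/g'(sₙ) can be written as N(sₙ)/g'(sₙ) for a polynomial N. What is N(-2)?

g'(s) = 4s + 3.
N(s) = s·g'(s) - g(s) = s·(4s + 3) - (2s^2 + 3s - 3) = 2s^2 + 3.
N(-2) = 11.

11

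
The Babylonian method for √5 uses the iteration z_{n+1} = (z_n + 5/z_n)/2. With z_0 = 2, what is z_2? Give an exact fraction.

z_1 = (2 + 5/2)/2 = 9/4.
z_2 = (9/4 + 5/(9/4))/2 = 161/72.

161/72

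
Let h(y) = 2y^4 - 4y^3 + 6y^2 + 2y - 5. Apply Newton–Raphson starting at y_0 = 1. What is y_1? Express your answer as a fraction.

h'(y) = 8y^3 - 12y^2 + 12y + 2.
h(1) = 1, h'(1) = 10, so y_1 = 1 - 1/10 = 9/10.

9/10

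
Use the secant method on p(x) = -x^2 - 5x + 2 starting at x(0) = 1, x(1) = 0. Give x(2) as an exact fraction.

1/3

p(1) = -4, p(0) = 2. x(2) = 0 - 2·(0 - 1)/(2 - (-4)) = 1/3.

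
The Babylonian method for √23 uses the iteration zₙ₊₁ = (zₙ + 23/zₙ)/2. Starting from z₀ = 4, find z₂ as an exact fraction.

2993/624

z₁ = (4 + 23/4)/2 = 39/8.
z₂ = (39/8 + 23/(39/8))/2 = 2993/624.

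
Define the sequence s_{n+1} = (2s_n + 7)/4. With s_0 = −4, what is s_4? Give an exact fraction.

97/32

s_1 = (2·(−4) + 7)/4 = −1/4.
s_2 = (2·(−1/4) + 7)/4 = 13/8.
s_3 = (2·(13/8) + 7)/4 = 41/16.
s_4 = (2·(41/16) + 7)/4 = 97/32.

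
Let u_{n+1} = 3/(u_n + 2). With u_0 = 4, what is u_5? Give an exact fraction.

u_1 = 3/(4 + 2) = 1/2.
u_2 = 3/(1/2 + 2) = 6/5.
u_3 = 3/(6/5 + 2) = 15/16.
u_4 = 3/(15/16 + 2) = 48/47.
u_5 = 3/(48/47 + 2) = 141/142.

141/142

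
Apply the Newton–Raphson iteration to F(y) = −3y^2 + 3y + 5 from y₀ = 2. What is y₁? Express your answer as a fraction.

17/9

F'(y) = −6y + 3.
F(2) = −1, F'(2) = −9, so y₁ = 2 − (−1)/(−9) = 17/9.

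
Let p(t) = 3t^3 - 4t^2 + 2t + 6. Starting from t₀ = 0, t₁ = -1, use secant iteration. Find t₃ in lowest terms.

-4/5

p(0) = 6, p(-1) = -3. t₂ = (-1) - (-3)·((-1) - 0)/((-3) - 6) = -2/3.
p(-1) = -3, p(-2/3) = 2. t₃ = (-2/3) - 2·((-2/3) - (-1))/(2 - (-3)) = -4/5.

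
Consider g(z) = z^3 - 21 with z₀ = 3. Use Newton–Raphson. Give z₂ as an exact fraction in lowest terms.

g'(z) = 3z^2.
g(3) = 6, g'(3) = 27, so z₁ = 3 - 6/27 = 25/9.
g(25/9) = 316/729, g'(25/9) = 625/27, so z₂ = (25/9) - (316/729)/(625/27) = 46559/16875.

46559/16875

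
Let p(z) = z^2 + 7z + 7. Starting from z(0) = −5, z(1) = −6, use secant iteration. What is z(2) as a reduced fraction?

−23/4

p(−5) = −3, p(−6) = 1. z(2) = (−6) − 1·((−6) − (−5))/(1 − (−3)) = −23/4.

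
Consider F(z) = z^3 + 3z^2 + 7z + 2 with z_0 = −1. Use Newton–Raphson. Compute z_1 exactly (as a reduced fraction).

−1/4

F'(z) = 3z^2 + 6z + 7.
F(−1) = −3, F'(−1) = 4, so z_1 = (−1) − (−3)/4 = −1/4.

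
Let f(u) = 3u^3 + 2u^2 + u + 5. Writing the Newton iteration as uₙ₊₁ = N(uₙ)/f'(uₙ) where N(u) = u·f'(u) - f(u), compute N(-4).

f'(u) = 9u^2 + 4u + 1.
N(u) = u·f'(u) - f(u) = u·(9u^2 + 4u + 1) - (3u^3 + 2u^2 + u + 5) = 6u^3 + 2u^2 - 5.
N(-4) = -357.

-357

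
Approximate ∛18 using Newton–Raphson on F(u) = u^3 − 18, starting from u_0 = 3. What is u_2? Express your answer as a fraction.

755/288

F'(u) = 3u^2.
F(3) = 9, F'(3) = 27, so u_1 = 3 − 9/27 = 8/3.
F(8/3) = 26/27, F'(8/3) = 64/3, so u_2 = (8/3) − (26/27)/(64/3) = 755/288.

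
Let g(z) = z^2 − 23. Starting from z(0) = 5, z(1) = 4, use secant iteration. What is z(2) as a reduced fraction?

g(5) = 2, g(4) = −7. z(2) = 4 − (−7)·(4 − 5)/((−7) − 2) = 43/9.

43/9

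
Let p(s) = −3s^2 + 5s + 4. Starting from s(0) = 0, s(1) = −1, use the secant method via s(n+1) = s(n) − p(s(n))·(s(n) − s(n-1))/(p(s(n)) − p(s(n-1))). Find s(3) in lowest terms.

−11/19

p(0) = 4, p(−1) = −4. s(2) = (−1) − (−4)·((−1) − 0)/((−4) − 4) = −1/2.
p(−1) = −4, p(−1/2) = 3/4. s(3) = (−1/2) − (3/4)·((−1/2) − (−1))/((3/4) − (−4)) = −11/19.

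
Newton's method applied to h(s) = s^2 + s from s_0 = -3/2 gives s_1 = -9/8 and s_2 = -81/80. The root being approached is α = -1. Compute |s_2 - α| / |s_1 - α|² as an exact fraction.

s_1 - α = -9/8 - (-1) = -9/8 + 1 = -1/8, so |s_1 - α| = 1/8.
s_2 - α = -81/80 - (-1) = -81/80 + 1 = -1/80, so |s_2 - α| = 1/80.
|s_1 - α|² = 1/64.
Ratio = (1/80) / (1/64) = 4/5.

4/5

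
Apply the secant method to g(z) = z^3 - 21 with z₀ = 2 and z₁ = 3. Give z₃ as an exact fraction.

g(2) = -13, g(3) = 6. z₂ = 3 - 6·(3 - 2)/(6 - (-13)) = 51/19.
g(3) = 6, g(51/19) = -11388/6859. z₃ = (51/19) - (-11388/6859)·((51/19) - 3)/((-11388/6859) - 6) = 8035/2919.

8035/2919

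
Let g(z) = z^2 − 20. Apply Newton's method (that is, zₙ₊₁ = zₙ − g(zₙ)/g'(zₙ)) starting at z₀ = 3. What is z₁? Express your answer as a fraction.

g'(z) = 2z.
g(3) = −11, g'(3) = 6, so z₁ = 3 − (−11)/6 = 29/6.

29/6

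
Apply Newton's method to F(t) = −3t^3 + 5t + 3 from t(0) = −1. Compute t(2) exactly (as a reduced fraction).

15/2

F'(t) = −9t^2 + 5.
F(−1) = 1, F'(−1) = −4, so t(1) = (−1) − 1/(−4) = −3/4.
F(−3/4) = 33/64, F'(−3/4) = −1/16, so t(2) = (−3/4) − (33/64)/(−1/16) = 15/2.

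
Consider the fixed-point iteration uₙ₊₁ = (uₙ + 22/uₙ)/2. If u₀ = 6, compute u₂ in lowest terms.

u₁ = (6 + 22/6)/2 = 29/6.
u₂ = (29/6 + 22/(29/6))/2 = 1633/348.

1633/348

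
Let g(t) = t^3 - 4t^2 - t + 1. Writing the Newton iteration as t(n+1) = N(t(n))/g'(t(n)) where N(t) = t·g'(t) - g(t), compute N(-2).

g'(t) = 3t^2 - 8t - 1.
N(t) = t·g'(t) - g(t) = t·(3t^2 - 8t - 1) - (t^3 - 4t^2 - t + 1) = 2t^3 - 4t^2 - 1.
N(-2) = -33.

-33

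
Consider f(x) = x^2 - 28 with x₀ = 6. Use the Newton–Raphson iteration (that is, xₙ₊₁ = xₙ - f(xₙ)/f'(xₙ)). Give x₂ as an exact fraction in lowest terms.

127/24

f'(x) = 2x.
f(6) = 8, f'(6) = 12, so x₁ = 6 - 8/12 = 16/3.
f(16/3) = 4/9, f'(16/3) = 32/3, so x₂ = (16/3) - (4/9)/(32/3) = 127/24.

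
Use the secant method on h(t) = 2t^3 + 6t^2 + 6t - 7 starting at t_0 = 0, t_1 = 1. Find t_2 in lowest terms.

h(0) = -7, h(1) = 7. t_2 = 1 - 7·(1 - 0)/(7 - (-7)) = 1/2.

1/2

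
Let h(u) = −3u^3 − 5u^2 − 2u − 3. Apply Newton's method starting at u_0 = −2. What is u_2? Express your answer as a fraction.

h'(u) = −9u^2 − 10u − 2.
h(−2) = 5, h'(−2) = −18, so u_1 = (−2) − 5/(−18) = −31/18.
h(−31/18) = 1825/1944, h'(−31/18) = −413/36, so u_2 = (−31/18) − (1825/1944)/(−413/36) = −18292/11151.

−18292/11151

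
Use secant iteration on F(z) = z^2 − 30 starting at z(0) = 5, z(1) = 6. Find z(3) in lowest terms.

F(5) = −5, F(6) = 6. z(2) = 6 − 6·(6 − 5)/(6 − (−5)) = 60/11.
F(6) = 6, F(60/11) = −30/121. z(3) = (60/11) − (−30/121)·((60/11) − 6)/((−30/121) − 6) = 115/21.

115/21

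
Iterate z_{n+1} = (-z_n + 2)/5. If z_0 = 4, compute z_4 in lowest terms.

z_1 = (-4 + 2)/5 = -2/5.
z_2 = (-(-2/5) + 2)/5 = 12/25.
z_3 = (-(12/25) + 2)/5 = 38/125.
z_4 = (-(38/125) + 2)/5 = 212/625.

212/625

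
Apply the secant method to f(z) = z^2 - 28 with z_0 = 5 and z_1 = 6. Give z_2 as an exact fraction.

f(5) = -3, f(6) = 8. z_2 = 6 - 8·(6 - 5)/(8 - (-3)) = 58/11.

58/11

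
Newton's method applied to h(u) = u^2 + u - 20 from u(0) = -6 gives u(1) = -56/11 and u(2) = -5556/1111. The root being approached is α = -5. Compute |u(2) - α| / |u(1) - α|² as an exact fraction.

u(1) - α = -56/11 - (-5) = -56/11 + 5 = -1/11, so |u(1) - α| = 1/11.
u(2) - α = -5556/1111 - (-5) = -5556/1111 + 5 = -1/1111, so |u(2) - α| = 1/1111.
|u(1) - α|² = 1/121.
Ratio = (1/1111) / (1/121) = 11/101.

11/101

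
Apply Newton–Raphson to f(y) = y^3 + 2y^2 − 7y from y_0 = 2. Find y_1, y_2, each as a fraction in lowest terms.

f'(y) = 3y^2 + 4y − 7.
f(2) = 2, f'(2) = 13, so y_1 = 2 − 2/13 = 24/13.
f(24/13) = 408/2197, f'(24/13) = 1793/169, so y_2 = (24/13) − (408/2197)/(1793/169) = 42624/23309.

y_1 = 24/13, y_2 = 42624/23309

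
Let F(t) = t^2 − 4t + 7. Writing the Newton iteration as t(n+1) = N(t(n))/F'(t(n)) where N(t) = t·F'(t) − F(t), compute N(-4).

9

F'(t) = 2t − 4.
N(t) = t·F'(t) − F(t) = t·(2t − 4) − (t^2 − 4t + 7) = t^2 − 7.
N(-4) = 9.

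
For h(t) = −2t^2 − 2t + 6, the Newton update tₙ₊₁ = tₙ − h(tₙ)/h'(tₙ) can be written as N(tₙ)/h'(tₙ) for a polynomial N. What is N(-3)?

−24

h'(t) = −4t − 2.
N(t) = t·h'(t) − h(t) = t·(−4t − 2) − (−2t^2 − 2t + 6) = −2t^2 − 6.
N(-3) = −24.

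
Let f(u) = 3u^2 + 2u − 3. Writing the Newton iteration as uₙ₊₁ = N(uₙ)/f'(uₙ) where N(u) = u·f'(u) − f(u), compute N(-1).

6

f'(u) = 6u + 2.
N(u) = u·f'(u) − f(u) = u·(6u + 2) − (3u^2 + 2u − 3) = 3u^2 + 3.
N(-1) = 6.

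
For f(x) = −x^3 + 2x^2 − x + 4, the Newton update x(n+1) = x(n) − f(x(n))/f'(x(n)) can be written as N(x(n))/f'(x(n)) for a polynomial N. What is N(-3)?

f'(x) = −3x^2 + 4x − 1.
N(x) = x·f'(x) − f(x) = x·(−3x^2 + 4x − 1) − (−x^3 + 2x^2 − x + 4) = −2x^3 + 2x^2 − 4.
N(-3) = 68.

68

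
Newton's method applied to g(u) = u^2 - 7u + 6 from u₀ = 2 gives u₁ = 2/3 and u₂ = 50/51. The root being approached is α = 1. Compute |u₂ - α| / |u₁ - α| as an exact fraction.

1/17

u₁ - α = 2/3 - 1 = -1/3, so |u₁ - α| = 1/3.
u₂ - α = 50/51 - 1 = -1/51, so |u₂ - α| = 1/51.
Ratio = (1/51) / (1/3) = 1/17.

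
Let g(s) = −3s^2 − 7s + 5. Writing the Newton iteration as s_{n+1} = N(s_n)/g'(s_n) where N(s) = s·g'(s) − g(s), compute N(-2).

g'(s) = −6s − 7.
N(s) = s·g'(s) − g(s) = s·(−6s − 7) − (−3s^2 − 7s + 5) = −3s^2 − 5.
N(-2) = −17.

−17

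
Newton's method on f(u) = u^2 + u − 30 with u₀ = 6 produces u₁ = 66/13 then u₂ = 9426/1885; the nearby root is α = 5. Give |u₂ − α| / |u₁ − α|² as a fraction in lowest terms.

u₁ − α = 66/13 − 5 = 1/13, so |u₁ − α| = 1/13.
u₂ − α = 9426/1885 − 5 = 1/1885, so |u₂ − α| = 1/1885.
|u₁ − α|² = 1/169.
Ratio = (1/1885) / (1/169) = 13/145.

13/145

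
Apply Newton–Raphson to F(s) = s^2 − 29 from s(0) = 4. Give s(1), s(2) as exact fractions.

F'(s) = 2s.
F(4) = −13, F'(4) = 8, so s(1) = 4 − (−13)/8 = 45/8.
F(45/8) = 169/64, F'(45/8) = 45/4, so s(2) = (45/8) − (169/64)/(45/4) = 3881/720.

s(1) = 45/8, s(2) = 3881/720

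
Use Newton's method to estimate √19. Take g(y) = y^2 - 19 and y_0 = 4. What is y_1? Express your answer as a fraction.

g'(y) = 2y.
g(4) = -3, g'(4) = 8, so y_1 = 4 - (-3)/8 = 35/8.

35/8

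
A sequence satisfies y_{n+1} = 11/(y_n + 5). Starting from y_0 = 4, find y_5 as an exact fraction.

27621/16724

y_1 = 11/(4 + 5) = 11/9.
y_2 = 11/(11/9 + 5) = 99/56.
y_3 = 11/(99/56 + 5) = 616/379.
y_4 = 11/(616/379 + 5) = 4169/2511.
y_5 = 11/(4169/2511 + 5) = 27621/16724.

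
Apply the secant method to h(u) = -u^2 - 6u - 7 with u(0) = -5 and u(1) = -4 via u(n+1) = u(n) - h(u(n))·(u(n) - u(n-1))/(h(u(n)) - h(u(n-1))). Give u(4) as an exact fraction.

h(-5) = -2, h(-4) = 1. u(2) = (-4) - 1·((-4) - (-5))/(1 - (-2)) = -13/3.
h(-4) = 1, h(-13/3) = 2/9. u(3) = (-13/3) - (2/9)·((-13/3) - (-4))/((2/9) - 1) = -31/7.
h(-13/3) = 2/9, h(-31/7) = -2/49. u(4) = (-31/7) - (-2/49)·((-31/7) - (-13/3))/((-2/49) - (2/9)) = -128/29.

-128/29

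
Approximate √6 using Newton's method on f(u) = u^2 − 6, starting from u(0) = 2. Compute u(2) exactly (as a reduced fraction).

f'(u) = 2u.
f(2) = −2, f'(2) = 4, so u(1) = 2 − (−2)/4 = 5/2.
f(5/2) = 1/4, f'(5/2) = 5, so u(2) = (5/2) − (1/4)/5 = 49/20.

49/20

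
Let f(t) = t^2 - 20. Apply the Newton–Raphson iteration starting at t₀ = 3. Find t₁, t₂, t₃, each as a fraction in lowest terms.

t₁ = 29/6, t₂ = 1561/348, t₃ = 4858801/1086456

f'(t) = 2t.
f(3) = -11, f'(3) = 6, so t₁ = 3 - (-11)/6 = 29/6.
f(29/6) = 121/36, f'(29/6) = 29/3, so t₂ = (29/6) - (121/36)/(29/3) = 1561/348.
f(1561/348) = 14641/121104, f'(1561/348) = 1561/174, so t₃ = (1561/348) - (14641/121104)/(1561/174) = 4858801/1086456.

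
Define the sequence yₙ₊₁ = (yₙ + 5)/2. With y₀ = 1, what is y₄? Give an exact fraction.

19/4

y₁ = (1 + 5)/2 = 3.
y₂ = (3 + 5)/2 = 4.
y₃ = (4 + 5)/2 = 9/2.
y₄ = ((9/2) + 5)/2 = 19/4.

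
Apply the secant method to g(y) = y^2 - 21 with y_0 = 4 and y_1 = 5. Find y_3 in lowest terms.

g(4) = -5, g(5) = 4. y_2 = 5 - 4·(5 - 4)/(4 - (-5)) = 41/9.
g(5) = 4, g(41/9) = -20/81. y_3 = (41/9) - (-20/81)·((41/9) - 5)/((-20/81) - 4) = 197/43.

197/43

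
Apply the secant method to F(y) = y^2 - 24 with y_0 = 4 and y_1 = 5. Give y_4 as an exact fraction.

F(4) = -8, F(5) = 1. y_2 = 5 - 1·(5 - 4)/(1 - (-8)) = 44/9.
F(5) = 1, F(44/9) = -8/81. y_3 = (44/9) - (-8/81)·((44/9) - 5)/((-8/81) - 1) = 436/89.
F(44/9) = -8/81, F(436/89) = -8/7921. y_4 = (436/89) - (-8/7921)·((436/89) - (44/9))/((-8/7921) - (-8/81)) = 4801/980.

4801/980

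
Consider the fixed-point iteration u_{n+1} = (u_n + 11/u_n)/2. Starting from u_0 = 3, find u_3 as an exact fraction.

u_1 = (3 + 11/3)/2 = 10/3.
u_2 = (10/3 + 11/(10/3))/2 = 199/60.
u_3 = (199/60 + 11/(199/60))/2 = 79201/23880.

79201/23880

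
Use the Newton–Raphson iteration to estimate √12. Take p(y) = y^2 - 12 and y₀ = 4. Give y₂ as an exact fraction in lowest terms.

97/28

p'(y) = 2y.
p(4) = 4, p'(4) = 8, so y₁ = 4 - 4/8 = 7/2.
p(7/2) = 1/4, p'(7/2) = 7, so y₂ = (7/2) - (1/4)/7 = 97/28.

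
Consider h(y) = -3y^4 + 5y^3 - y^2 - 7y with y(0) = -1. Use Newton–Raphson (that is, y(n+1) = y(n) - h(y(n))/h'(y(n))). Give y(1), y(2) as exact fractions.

y(1) = -10/11, y(2) = -70700/79211

h'(y) = -12y^3 + 15y^2 - 2y - 7.
h(-1) = -2, h'(-1) = 22, so y(1) = (-1) - (-2)/22 = -10/11.
h(-10/11) = -3930/14641, h'(-10/11) = 21603/1331, so y(2) = (-10/11) - (-3930/14641)/(21603/1331) = -70700/79211.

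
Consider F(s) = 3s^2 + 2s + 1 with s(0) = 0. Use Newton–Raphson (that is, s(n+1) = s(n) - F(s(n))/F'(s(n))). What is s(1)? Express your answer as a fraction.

-1/2

F'(s) = 6s + 2.
F(0) = 1, F'(0) = 2, so s(1) = 0 - 1/2 = -1/2.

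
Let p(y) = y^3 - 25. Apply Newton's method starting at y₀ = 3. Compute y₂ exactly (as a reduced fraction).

p'(y) = 3y^2.
p(3) = 2, p'(3) = 27, so y₁ = 3 - 2/27 = 79/27.
p(79/27) = 964/19683, p'(79/27) = 6241/243, so y₂ = (79/27) - (964/19683)/(6241/243) = 1478153/505521.

1478153/505521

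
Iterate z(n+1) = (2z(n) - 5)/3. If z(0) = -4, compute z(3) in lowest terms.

z(1) = (2·(-4) - 5)/3 = -13/3.
z(2) = (2·(-13/3) - 5)/3 = -41/9.
z(3) = (2·(-41/9) - 5)/3 = -127/27.

-127/27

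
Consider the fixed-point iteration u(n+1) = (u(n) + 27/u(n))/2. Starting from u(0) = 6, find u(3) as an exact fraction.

56451/10864

u(1) = (6 + 27/6)/2 = 21/4.
u(2) = (21/4 + 27/(21/4))/2 = 291/56.
u(3) = (291/56 + 27/(291/56))/2 = 56451/10864.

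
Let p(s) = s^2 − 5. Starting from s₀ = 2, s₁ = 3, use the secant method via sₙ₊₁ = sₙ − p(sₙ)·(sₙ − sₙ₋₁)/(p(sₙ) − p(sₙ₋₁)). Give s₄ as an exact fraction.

p(2) = −1, p(3) = 4. s₂ = 3 − 4·(3 − 2)/(4 − (−1)) = 11/5.
p(3) = 4, p(11/5) = −4/25. s₃ = (11/5) − (−4/25)·((11/5) − 3)/((−4/25) − 4) = 29/13.
p(11/5) = −4/25, p(29/13) = −4/169. s₄ = (29/13) − (−4/169)·((29/13) − (11/5))/((−4/169) − (−4/25)) = 161/72.

161/72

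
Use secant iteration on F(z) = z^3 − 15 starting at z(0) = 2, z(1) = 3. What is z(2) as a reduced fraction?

F(2) = −7, F(3) = 12. z(2) = 3 − 12·(3 − 2)/(12 − (−7)) = 45/19.

45/19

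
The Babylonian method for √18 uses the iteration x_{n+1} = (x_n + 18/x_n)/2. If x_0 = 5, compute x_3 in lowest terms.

26628001/6276280

x_1 = (5 + 18/5)/2 = 43/10.
x_2 = (43/10 + 18/(43/10))/2 = 3649/860.
x_3 = (3649/860 + 18/(3649/860))/2 = 26628001/6276280.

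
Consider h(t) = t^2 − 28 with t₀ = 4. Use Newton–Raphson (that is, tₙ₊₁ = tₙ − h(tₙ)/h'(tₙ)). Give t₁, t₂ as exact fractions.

h'(t) = 2t.
h(4) = −12, h'(4) = 8, so t₁ = 4 − (−12)/8 = 11/2.
h(11/2) = 9/4, h'(11/2) = 11, so t₂ = (11/2) − (9/4)/11 = 233/44.

t₁ = 11/2, t₂ = 233/44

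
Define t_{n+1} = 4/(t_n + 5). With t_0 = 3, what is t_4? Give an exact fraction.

252/359

t_1 = 4/(3 + 5) = 1/2.
t_2 = 4/(1/2 + 5) = 8/11.
t_3 = 4/(8/11 + 5) = 44/63.
t_4 = 4/(44/63 + 5) = 252/359.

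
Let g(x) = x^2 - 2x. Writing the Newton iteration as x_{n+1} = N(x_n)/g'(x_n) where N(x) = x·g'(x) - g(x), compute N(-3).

9

g'(x) = 2x - 2.
N(x) = x·g'(x) - g(x) = x·(2x - 2) - (x^2 - 2x) = x^2.
N(-3) = 9.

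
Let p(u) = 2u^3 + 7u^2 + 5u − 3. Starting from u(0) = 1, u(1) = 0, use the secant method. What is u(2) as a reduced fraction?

p(1) = 11, p(0) = −3. u(2) = 0 − (−3)·(0 − 1)/((−3) − 11) = 3/14.

3/14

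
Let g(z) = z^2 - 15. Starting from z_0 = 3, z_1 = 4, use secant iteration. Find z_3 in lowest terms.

g(3) = -6, g(4) = 1. z_2 = 4 - 1·(4 - 3)/(1 - (-6)) = 27/7.
g(4) = 1, g(27/7) = -6/49. z_3 = (27/7) - (-6/49)·((27/7) - 4)/((-6/49) - 1) = 213/55.

213/55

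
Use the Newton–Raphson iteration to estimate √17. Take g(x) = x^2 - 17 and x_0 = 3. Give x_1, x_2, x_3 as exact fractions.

x_1 = 13/3, x_2 = 161/39, x_3 = 25889/6279

g'(x) = 2x.
g(3) = -8, g'(3) = 6, so x_1 = 3 - (-8)/6 = 13/3.
g(13/3) = 16/9, g'(13/3) = 26/3, so x_2 = (13/3) - (16/9)/(26/3) = 161/39.
g(161/39) = 64/1521, g'(161/39) = 322/39, so x_3 = (161/39) - (64/1521)/(322/39) = 25889/6279.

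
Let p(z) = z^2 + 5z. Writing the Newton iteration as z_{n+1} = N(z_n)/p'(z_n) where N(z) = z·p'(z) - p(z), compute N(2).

p'(z) = 2z + 5.
N(z) = z·p'(z) - p(z) = z·(2z + 5) - (z^2 + 5z) = z^2.
N(2) = 4.

4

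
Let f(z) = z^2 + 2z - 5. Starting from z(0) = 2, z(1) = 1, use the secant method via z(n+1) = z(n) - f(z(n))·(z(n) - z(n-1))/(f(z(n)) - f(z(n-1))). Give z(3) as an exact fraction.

f(2) = 3, f(1) = -2. z(2) = 1 - (-2)·(1 - 2)/((-2) - 3) = 7/5.
f(1) = -2, f(7/5) = -6/25. z(3) = (7/5) - (-6/25)·((7/5) - 1)/((-6/25) - (-2)) = 16/11.

16/11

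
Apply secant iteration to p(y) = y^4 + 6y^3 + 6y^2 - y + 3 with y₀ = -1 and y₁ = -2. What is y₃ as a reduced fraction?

p(-1) = 5, p(-2) = -3. y₂ = (-2) - (-3)·((-2) - (-1))/((-3) - 5) = -13/8.
p(-2) = -3, p(-13/8) = 6945/4096. y₃ = (-13/8) - (6945/4096)·((-13/8) - (-2))/((6945/4096) - (-3)) = -3762/2137.

-3762/2137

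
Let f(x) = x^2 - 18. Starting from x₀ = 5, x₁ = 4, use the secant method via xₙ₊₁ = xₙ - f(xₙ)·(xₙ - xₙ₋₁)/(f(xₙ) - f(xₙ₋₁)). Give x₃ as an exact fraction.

f(5) = 7, f(4) = -2. x₂ = 4 - (-2)·(4 - 5)/((-2) - 7) = 38/9.
f(4) = -2, f(38/9) = -14/81. x₃ = (38/9) - (-14/81)·((38/9) - 4)/((-14/81) - (-2)) = 157/37.

157/37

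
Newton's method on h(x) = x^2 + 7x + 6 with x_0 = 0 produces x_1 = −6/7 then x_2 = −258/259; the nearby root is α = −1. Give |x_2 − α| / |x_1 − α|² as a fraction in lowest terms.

x_1 − α = −6/7 − (−1) = −6/7 + 1 = 1/7, so |x_1 − α| = 1/7.
x_2 − α = −258/259 − (−1) = −258/259 + 1 = 1/259, so |x_2 − α| = 1/259.
|x_1 − α|² = 1/49.
Ratio = (1/259) / (1/49) = 7/37.

7/37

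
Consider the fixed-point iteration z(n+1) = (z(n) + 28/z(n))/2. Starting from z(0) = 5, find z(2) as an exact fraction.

z(1) = (5 + 28/5)/2 = 53/10.
z(2) = (53/10 + 28/(53/10))/2 = 5609/1060.

5609/1060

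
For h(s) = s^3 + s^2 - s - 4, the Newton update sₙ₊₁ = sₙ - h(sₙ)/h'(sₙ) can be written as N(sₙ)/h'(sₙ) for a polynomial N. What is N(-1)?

h'(s) = 3s^2 + 2s - 1.
N(s) = s·h'(s) - h(s) = s·(3s^2 + 2s - 1) - (s^3 + s^2 - s - 4) = 2s^3 + s^2 + 4.
N(-1) = 3.

3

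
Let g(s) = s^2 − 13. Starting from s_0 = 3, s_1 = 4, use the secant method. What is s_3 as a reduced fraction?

191/53

g(3) = −4, g(4) = 3. s_2 = 4 − 3·(4 − 3)/(3 − (−4)) = 25/7.
g(4) = 3, g(25/7) = −12/49. s_3 = (25/7) − (−12/49)·((25/7) − 4)/((−12/49) − 3) = 191/53.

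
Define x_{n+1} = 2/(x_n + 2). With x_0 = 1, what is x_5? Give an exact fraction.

x_1 = 2/(1 + 2) = 2/3.
x_2 = 2/(2/3 + 2) = 3/4.
x_3 = 2/(3/4 + 2) = 8/11.
x_4 = 2/(8/11 + 2) = 11/15.
x_5 = 2/(11/15 + 2) = 30/41.

30/41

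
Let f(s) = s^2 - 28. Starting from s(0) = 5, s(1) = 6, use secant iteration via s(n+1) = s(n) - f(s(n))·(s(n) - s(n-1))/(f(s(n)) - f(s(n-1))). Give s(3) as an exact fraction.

f(5) = -3, f(6) = 8. s(2) = 6 - 8·(6 - 5)/(8 - (-3)) = 58/11.
f(6) = 8, f(58/11) = -24/121. s(3) = (58/11) - (-24/121)·((58/11) - 6)/((-24/121) - 8) = 164/31.

164/31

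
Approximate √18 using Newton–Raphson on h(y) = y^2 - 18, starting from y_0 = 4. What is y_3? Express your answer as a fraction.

h'(y) = 2y.
h(4) = -2, h'(4) = 8, so y_1 = 4 - (-2)/8 = 17/4.
h(17/4) = 1/16, h'(17/4) = 17/2, so y_2 = (17/4) - (1/16)/(17/2) = 577/136.
h(577/136) = 1/18496, h'(577/136) = 577/68, so y_3 = (577/136) - (1/18496)/(577/68) = 665857/156944.

665857/156944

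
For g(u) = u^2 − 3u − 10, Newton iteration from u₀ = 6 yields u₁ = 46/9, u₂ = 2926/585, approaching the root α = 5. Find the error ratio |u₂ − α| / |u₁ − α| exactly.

1/65

u₁ − α = 46/9 − 5 = 1/9, so |u₁ − α| = 1/9.
u₂ − α = 2926/585 − 5 = 1/585, so |u₂ − α| = 1/585.
Ratio = (1/585) / (1/9) = 1/65.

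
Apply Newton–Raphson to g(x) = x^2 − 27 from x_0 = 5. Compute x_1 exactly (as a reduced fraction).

g'(x) = 2x.
g(5) = −2, g'(5) = 10, so x_1 = 5 − (−2)/10 = 26/5.

26/5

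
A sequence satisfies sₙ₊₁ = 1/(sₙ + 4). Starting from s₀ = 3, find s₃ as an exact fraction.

s₁ = 1/(3 + 4) = 1/7.
s₂ = 1/(1/7 + 4) = 7/29.
s₃ = 1/(7/29 + 4) = 29/123.

29/123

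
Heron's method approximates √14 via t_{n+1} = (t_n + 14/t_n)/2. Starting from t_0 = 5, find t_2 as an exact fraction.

t_1 = (5 + 14/5)/2 = 39/10.
t_2 = (39/10 + 14/(39/10))/2 = 2921/780.

2921/780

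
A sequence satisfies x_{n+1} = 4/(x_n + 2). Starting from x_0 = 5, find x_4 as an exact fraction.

32/25

x_1 = 4/(5 + 2) = 4/7.
x_2 = 4/(4/7 + 2) = 14/9.
x_3 = 4/(14/9 + 2) = 9/8.
x_4 = 4/(9/8 + 2) = 32/25.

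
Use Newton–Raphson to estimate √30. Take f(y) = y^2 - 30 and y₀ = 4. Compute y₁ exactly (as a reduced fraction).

23/4

f'(y) = 2y.
f(4) = -14, f'(4) = 8, so y₁ = 4 - (-14)/8 = 23/4.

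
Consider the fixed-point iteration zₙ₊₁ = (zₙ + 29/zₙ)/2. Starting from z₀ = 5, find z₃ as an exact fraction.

z₁ = (5 + 29/5)/2 = 27/5.
z₂ = (27/5 + 29/(27/5))/2 = 727/135.
z₃ = (727/135 + 29/(727/135))/2 = 528527/98145.

528527/98145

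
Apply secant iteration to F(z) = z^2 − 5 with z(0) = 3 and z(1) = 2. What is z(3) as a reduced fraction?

F(3) = 4, F(2) = −1. z(2) = 2 − (−1)·(2 − 3)/((−1) − 4) = 11/5.
F(2) = −1, F(11/5) = −4/25. z(3) = (11/5) − (−4/25)·((11/5) − 2)/((−4/25) − (−1)) = 47/21.

47/21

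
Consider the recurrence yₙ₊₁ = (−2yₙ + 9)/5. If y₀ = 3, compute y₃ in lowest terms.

y₁ = (−2·3 + 9)/5 = 3/5.
y₂ = (−2·(3/5) + 9)/5 = 39/25.
y₃ = (−2·(39/25) + 9)/5 = 147/125.

147/125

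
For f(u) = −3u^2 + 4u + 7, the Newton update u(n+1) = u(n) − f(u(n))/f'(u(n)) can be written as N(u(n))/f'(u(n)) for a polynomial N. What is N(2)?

−19

f'(u) = −6u + 4.
N(u) = u·f'(u) − f(u) = u·(−6u + 4) − (−3u^2 + 4u + 7) = −3u^2 − 7.
N(2) = −19.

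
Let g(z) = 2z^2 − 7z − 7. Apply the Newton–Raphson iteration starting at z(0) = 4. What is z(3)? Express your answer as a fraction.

g'(z) = 4z − 7.
g(4) = −3, g'(4) = 9, so z(1) = 4 − (−3)/9 = 13/3.
g(13/3) = 2/9, g'(13/3) = 31/3, so z(2) = (13/3) − (2/9)/(31/3) = 401/93.
g(401/93) = 8/8649, g'(401/93) = 953/93, so z(3) = (401/93) − (8/8649)/(953/93) = 382145/88629.

382145/88629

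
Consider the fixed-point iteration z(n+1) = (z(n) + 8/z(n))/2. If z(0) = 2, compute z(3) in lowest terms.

z(1) = (2 + 8/2)/2 = 3.
z(2) = (3 + 8/3)/2 = 17/6.
z(3) = (17/6 + 8/(17/6))/2 = 577/204.

577/204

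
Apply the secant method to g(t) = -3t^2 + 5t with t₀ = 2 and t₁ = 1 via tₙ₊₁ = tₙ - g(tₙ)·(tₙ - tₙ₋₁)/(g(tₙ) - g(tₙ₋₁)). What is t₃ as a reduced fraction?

g(2) = -2, g(1) = 2. t₂ = 1 - 2·(1 - 2)/(2 - (-2)) = 3/2.
g(1) = 2, g(3/2) = 3/4. t₃ = (3/2) - (3/4)·((3/2) - 1)/((3/4) - 2) = 9/5.

9/5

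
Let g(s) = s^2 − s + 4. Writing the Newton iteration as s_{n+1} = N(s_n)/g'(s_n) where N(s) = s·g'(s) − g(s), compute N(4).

g'(s) = 2s − 1.
N(s) = s·g'(s) − g(s) = s·(2s − 1) − (s^2 − s + 4) = s^2 − 4.
N(4) = 12.

12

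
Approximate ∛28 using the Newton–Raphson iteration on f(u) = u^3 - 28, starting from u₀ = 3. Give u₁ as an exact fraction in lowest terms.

f'(u) = 3u^2.
f(3) = -1, f'(3) = 27, so u₁ = 3 - (-1)/27 = 82/27.

82/27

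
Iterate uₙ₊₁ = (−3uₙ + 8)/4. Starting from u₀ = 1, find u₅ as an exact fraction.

1205/1024

u₁ = (−3·1 + 8)/4 = 5/4.
u₂ = (−3·(5/4) + 8)/4 = 17/16.
u₃ = (−3·(17/16) + 8)/4 = 77/64.
u₄ = (−3·(77/64) + 8)/4 = 281/256.
u₅ = (−3·(281/256) + 8)/4 = 1205/1024.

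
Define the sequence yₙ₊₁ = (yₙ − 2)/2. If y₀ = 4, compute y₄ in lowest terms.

y₁ = (4 − 2)/2 = 1.
y₂ = (1 − 2)/2 = −1/2.
y₃ = ((−1/2) − 2)/2 = −5/4.
y₄ = ((−5/4) − 2)/2 = −13/8.

−13/8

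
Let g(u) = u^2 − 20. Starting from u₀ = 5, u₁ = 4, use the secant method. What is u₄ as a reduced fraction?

1364/305

g(5) = 5, g(4) = −4. u₂ = 4 − (−4)·(4 − 5)/((−4) − 5) = 40/9.
g(4) = −4, g(40/9) = −20/81. u₃ = (40/9) − (−20/81)·((40/9) − 4)/((−20/81) − (−4)) = 85/19.
g(40/9) = −20/81, g(85/19) = 5/361. u₄ = (85/19) − (5/361)·((85/19) − (40/9))/((5/361) − (−20/81)) = 1364/305.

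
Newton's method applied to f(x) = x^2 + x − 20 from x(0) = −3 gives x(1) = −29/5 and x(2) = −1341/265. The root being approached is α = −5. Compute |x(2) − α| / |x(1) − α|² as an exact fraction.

5/53

x(1) − α = −29/5 − (−5) = −29/5 + 5 = −4/5, so |x(1) − α| = 4/5.
x(2) − α = −1341/265 − (−5) = −1341/265 + 5 = −16/265, so |x(2) − α| = 16/265.
|x(1) − α|² = 16/25.
Ratio = (16/265) / (16/25) = 5/53.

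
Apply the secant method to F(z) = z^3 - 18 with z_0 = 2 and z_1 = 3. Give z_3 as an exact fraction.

2402/921

F(2) = -10, F(3) = 9. z_2 = 3 - 9·(3 - 2)/(9 - (-10)) = 48/19.
F(3) = 9, F(48/19) = -12870/6859. z_3 = (48/19) - (-12870/6859)·((48/19) - 3)/((-12870/6859) - 9) = 2402/921.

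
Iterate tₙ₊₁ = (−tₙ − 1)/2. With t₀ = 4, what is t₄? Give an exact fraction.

−1/16

t₁ = (−4 − 1)/2 = −5/2.
t₂ = (−(−5/2) − 1)/2 = 3/4.
t₃ = (−(3/4) − 1)/2 = −7/8.
t₄ = (−(−7/8) − 1)/2 = −1/16.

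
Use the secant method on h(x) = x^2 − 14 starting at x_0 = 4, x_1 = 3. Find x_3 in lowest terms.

176/47

h(4) = 2, h(3) = −5. x_2 = 3 − (−5)·(3 − 4)/((−5) − 2) = 26/7.
h(3) = −5, h(26/7) = −10/49. x_3 = (26/7) − (−10/49)·((26/7) − 3)/((−10/49) − (−5)) = 176/47.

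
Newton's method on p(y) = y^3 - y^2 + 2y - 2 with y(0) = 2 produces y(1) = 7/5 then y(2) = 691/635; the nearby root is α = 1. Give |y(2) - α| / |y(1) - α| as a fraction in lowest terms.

28/127

y(1) - α = 7/5 - 1 = 2/5, so |y(1) - α| = 2/5.
y(2) - α = 691/635 - 1 = 56/635, so |y(2) - α| = 56/635.
Ratio = (56/635) / (2/5) = 28/127.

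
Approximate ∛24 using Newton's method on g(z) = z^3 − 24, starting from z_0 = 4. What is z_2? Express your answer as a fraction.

g'(z) = 3z^2.
g(4) = 40, g'(4) = 48, so z_1 = 4 − 40/48 = 19/6.
g(19/6) = 1675/216, g'(19/6) = 361/12, so z_2 = (19/6) − (1675/216)/(361/12) = 9451/3249.

9451/3249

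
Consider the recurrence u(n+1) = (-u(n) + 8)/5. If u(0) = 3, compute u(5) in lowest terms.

u(1) = (-3 + 8)/5 = 1.
u(2) = (-1 + 8)/5 = 7/5.
u(3) = (-(7/5) + 8)/5 = 33/25.
u(4) = (-(33/25) + 8)/5 = 167/125.
u(5) = (-(167/125) + 8)/5 = 833/625.

833/625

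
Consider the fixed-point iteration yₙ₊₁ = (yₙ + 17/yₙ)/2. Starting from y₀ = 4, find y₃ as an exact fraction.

9478657/2298912

y₁ = (4 + 17/4)/2 = 33/8.
y₂ = (33/8 + 17/(33/8))/2 = 2177/528.
y₃ = (2177/528 + 17/(2177/528))/2 = 9478657/2298912.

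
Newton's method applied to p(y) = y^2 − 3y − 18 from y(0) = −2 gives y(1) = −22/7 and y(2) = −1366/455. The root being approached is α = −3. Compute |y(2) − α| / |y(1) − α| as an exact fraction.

y(1) − α = −22/7 − (−3) = −22/7 + 3 = −1/7, so |y(1) − α| = 1/7.
y(2) − α = −1366/455 − (−3) = −1366/455 + 3 = −1/455, so |y(2) − α| = 1/455.
Ratio = (1/455) / (1/7) = 1/65.

1/65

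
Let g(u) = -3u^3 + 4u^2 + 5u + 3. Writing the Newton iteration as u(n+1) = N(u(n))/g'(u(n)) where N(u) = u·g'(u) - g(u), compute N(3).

g'(u) = -9u^2 + 8u + 5.
N(u) = u·g'(u) - g(u) = u·(-9u^2 + 8u + 5) - (-3u^3 + 4u^2 + 5u + 3) = -6u^3 + 4u^2 - 3.
N(3) = -129.

-129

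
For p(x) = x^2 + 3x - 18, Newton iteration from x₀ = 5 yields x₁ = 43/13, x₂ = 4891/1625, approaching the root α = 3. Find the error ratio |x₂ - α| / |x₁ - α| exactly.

4/125

x₁ - α = 43/13 - 3 = 4/13, so |x₁ - α| = 4/13.
x₂ - α = 4891/1625 - 3 = 16/1625, so |x₂ - α| = 16/1625.
Ratio = (16/1625) / (4/13) = 4/125.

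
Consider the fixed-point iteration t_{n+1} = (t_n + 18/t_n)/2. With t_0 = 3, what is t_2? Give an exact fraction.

17/4

t_1 = (3 + 18/3)/2 = 9/2.
t_2 = (9/2 + 18/(9/2))/2 = 17/4.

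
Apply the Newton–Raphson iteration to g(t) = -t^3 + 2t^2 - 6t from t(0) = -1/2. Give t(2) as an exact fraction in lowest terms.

g'(t) = -3t^2 + 4t - 6.
g(-1/2) = 29/8, g'(-1/2) = -35/4, so t(1) = (-1/2) - (29/8)/(-35/4) = -3/35.
g(-3/35) = 22707/42875, g'(-3/35) = -7797/1225, so t(2) = (-3/35) - (22707/42875)/(-7797/1225) = -228/90965.

-228/90965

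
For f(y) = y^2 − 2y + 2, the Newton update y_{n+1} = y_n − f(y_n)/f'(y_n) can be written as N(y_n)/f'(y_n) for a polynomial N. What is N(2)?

2

f'(y) = 2y − 2.
N(y) = y·f'(y) − f(y) = y·(2y − 2) − (y^2 − 2y + 2) = y^2 − 2.
N(2) = 2.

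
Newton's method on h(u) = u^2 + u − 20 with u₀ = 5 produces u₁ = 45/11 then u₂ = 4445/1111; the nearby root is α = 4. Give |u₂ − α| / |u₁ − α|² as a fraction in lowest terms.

11/101

u₁ − α = 45/11 − 4 = 1/11, so |u₁ − α| = 1/11.
u₂ − α = 4445/1111 − 4 = 1/1111, so |u₂ − α| = 1/1111.
|u₁ − α|² = 1/121.
Ratio = (1/1111) / (1/121) = 11/101.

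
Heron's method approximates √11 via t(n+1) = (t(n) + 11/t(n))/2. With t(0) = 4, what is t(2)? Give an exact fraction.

1433/432

t(1) = (4 + 11/4)/2 = 27/8.
t(2) = (27/8 + 11/(27/8))/2 = 1433/432.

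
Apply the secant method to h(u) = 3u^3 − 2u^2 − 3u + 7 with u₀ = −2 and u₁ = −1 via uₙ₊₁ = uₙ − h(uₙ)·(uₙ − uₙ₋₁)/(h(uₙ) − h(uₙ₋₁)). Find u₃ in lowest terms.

−223/159

h(−2) = −19, h(−1) = 5. u₂ = (−1) − 5·((−1) − (−2))/(5 − (−19)) = −29/24.
h(−1) = 5, h(−29/24) = 1235/512. u₃ = (−29/24) − (1235/512)·((−29/24) − (−1))/((1235/512) − 5) = −223/159.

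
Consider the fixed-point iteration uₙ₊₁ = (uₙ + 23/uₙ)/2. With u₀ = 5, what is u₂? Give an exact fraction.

1151/240

u₁ = (5 + 23/5)/2 = 24/5.
u₂ = (24/5 + 23/(24/5))/2 = 1151/240.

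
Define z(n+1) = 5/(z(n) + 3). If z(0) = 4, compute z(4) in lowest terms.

565/469

z(1) = 5/(4 + 3) = 5/7.
z(2) = 5/(5/7 + 3) = 35/26.
z(3) = 5/(35/26 + 3) = 130/113.
z(4) = 5/(130/113 + 3) = 565/469.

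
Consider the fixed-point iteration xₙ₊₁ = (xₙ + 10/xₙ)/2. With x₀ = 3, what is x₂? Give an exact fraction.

721/228

x₁ = (3 + 10/3)/2 = 19/6.
x₂ = (19/6 + 10/(19/6))/2 = 721/228.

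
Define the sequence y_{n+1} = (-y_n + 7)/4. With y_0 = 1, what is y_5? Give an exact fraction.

717/512

y_1 = (-1 + 7)/4 = 3/2.
y_2 = (-(3/2) + 7)/4 = 11/8.
y_3 = (-(11/8) + 7)/4 = 45/32.
y_4 = (-(45/32) + 7)/4 = 179/128.
y_5 = (-(179/128) + 7)/4 = 717/512.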